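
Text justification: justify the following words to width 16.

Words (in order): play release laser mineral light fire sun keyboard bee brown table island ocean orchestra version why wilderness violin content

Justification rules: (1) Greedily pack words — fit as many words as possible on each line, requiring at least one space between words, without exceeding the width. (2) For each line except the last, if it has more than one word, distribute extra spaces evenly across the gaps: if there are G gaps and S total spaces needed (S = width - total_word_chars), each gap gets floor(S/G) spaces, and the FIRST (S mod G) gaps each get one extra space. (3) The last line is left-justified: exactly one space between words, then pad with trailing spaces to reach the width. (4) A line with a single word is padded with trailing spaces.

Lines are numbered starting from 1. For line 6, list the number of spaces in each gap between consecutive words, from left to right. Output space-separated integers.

Answer: 5

Derivation:
Line 1: ['play', 'release'] (min_width=12, slack=4)
Line 2: ['laser', 'mineral'] (min_width=13, slack=3)
Line 3: ['light', 'fire', 'sun'] (min_width=14, slack=2)
Line 4: ['keyboard', 'bee'] (min_width=12, slack=4)
Line 5: ['brown', 'table'] (min_width=11, slack=5)
Line 6: ['island', 'ocean'] (min_width=12, slack=4)
Line 7: ['orchestra'] (min_width=9, slack=7)
Line 8: ['version', 'why'] (min_width=11, slack=5)
Line 9: ['wilderness'] (min_width=10, slack=6)
Line 10: ['violin', 'content'] (min_width=14, slack=2)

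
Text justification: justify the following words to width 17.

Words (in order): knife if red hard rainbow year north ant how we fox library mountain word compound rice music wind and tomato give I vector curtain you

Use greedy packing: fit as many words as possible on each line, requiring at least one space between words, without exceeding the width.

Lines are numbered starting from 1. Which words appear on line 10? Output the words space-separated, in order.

Line 1: ['knife', 'if', 'red', 'hard'] (min_width=17, slack=0)
Line 2: ['rainbow', 'year'] (min_width=12, slack=5)
Line 3: ['north', 'ant', 'how', 'we'] (min_width=16, slack=1)
Line 4: ['fox', 'library'] (min_width=11, slack=6)
Line 5: ['mountain', 'word'] (min_width=13, slack=4)
Line 6: ['compound', 'rice'] (min_width=13, slack=4)
Line 7: ['music', 'wind', 'and'] (min_width=14, slack=3)
Line 8: ['tomato', 'give', 'I'] (min_width=13, slack=4)
Line 9: ['vector', 'curtain'] (min_width=14, slack=3)
Line 10: ['you'] (min_width=3, slack=14)

Answer: you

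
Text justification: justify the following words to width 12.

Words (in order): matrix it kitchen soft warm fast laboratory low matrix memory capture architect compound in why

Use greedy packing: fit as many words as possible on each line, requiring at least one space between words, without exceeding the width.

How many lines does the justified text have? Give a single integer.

Answer: 10

Derivation:
Line 1: ['matrix', 'it'] (min_width=9, slack=3)
Line 2: ['kitchen', 'soft'] (min_width=12, slack=0)
Line 3: ['warm', 'fast'] (min_width=9, slack=3)
Line 4: ['laboratory'] (min_width=10, slack=2)
Line 5: ['low', 'matrix'] (min_width=10, slack=2)
Line 6: ['memory'] (min_width=6, slack=6)
Line 7: ['capture'] (min_width=7, slack=5)
Line 8: ['architect'] (min_width=9, slack=3)
Line 9: ['compound', 'in'] (min_width=11, slack=1)
Line 10: ['why'] (min_width=3, slack=9)
Total lines: 10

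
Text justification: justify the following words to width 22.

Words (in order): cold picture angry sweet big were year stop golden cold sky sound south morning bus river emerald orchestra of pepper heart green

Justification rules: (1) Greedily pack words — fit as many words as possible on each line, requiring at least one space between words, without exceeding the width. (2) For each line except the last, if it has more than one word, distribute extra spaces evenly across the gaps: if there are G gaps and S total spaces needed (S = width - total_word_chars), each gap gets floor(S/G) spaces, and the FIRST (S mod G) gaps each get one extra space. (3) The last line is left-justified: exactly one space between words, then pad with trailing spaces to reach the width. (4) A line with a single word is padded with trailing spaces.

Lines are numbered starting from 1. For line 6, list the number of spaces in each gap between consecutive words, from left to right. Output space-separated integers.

Line 1: ['cold', 'picture', 'angry'] (min_width=18, slack=4)
Line 2: ['sweet', 'big', 'were', 'year'] (min_width=19, slack=3)
Line 3: ['stop', 'golden', 'cold', 'sky'] (min_width=20, slack=2)
Line 4: ['sound', 'south', 'morning'] (min_width=19, slack=3)
Line 5: ['bus', 'river', 'emerald'] (min_width=17, slack=5)
Line 6: ['orchestra', 'of', 'pepper'] (min_width=19, slack=3)
Line 7: ['heart', 'green'] (min_width=11, slack=11)

Answer: 3 2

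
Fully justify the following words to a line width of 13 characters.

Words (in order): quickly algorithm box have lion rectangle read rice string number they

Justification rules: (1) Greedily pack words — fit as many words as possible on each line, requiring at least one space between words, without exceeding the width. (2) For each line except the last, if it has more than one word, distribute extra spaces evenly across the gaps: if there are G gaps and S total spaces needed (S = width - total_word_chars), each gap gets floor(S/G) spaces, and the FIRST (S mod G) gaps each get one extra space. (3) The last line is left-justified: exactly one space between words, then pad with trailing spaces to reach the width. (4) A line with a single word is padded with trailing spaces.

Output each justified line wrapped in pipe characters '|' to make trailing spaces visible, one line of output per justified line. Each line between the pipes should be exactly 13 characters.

Answer: |quickly      |
|algorithm box|
|have     lion|
|rectangle    |
|read     rice|
|string number|
|they         |

Derivation:
Line 1: ['quickly'] (min_width=7, slack=6)
Line 2: ['algorithm', 'box'] (min_width=13, slack=0)
Line 3: ['have', 'lion'] (min_width=9, slack=4)
Line 4: ['rectangle'] (min_width=9, slack=4)
Line 5: ['read', 'rice'] (min_width=9, slack=4)
Line 6: ['string', 'number'] (min_width=13, slack=0)
Line 7: ['they'] (min_width=4, slack=9)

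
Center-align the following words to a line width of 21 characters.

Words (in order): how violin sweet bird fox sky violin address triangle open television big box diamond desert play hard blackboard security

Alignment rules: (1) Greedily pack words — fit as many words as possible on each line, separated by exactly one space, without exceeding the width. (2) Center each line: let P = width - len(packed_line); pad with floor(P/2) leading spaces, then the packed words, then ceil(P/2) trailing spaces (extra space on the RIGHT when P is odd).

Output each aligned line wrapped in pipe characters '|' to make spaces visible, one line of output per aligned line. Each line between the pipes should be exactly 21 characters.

Answer: |how violin sweet bird|
|   fox sky violin    |
|address triangle open|
| television big box  |
| diamond desert play |
|   hard blackboard   |
|      security       |

Derivation:
Line 1: ['how', 'violin', 'sweet', 'bird'] (min_width=21, slack=0)
Line 2: ['fox', 'sky', 'violin'] (min_width=14, slack=7)
Line 3: ['address', 'triangle', 'open'] (min_width=21, slack=0)
Line 4: ['television', 'big', 'box'] (min_width=18, slack=3)
Line 5: ['diamond', 'desert', 'play'] (min_width=19, slack=2)
Line 6: ['hard', 'blackboard'] (min_width=15, slack=6)
Line 7: ['security'] (min_width=8, slack=13)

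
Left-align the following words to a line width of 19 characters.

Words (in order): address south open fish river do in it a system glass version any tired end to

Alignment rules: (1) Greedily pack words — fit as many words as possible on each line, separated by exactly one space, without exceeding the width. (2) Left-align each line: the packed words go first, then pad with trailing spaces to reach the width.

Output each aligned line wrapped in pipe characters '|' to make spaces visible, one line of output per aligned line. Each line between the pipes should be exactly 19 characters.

Answer: |address south open |
|fish river do in it|
|a system glass     |
|version any tired  |
|end to             |

Derivation:
Line 1: ['address', 'south', 'open'] (min_width=18, slack=1)
Line 2: ['fish', 'river', 'do', 'in', 'it'] (min_width=19, slack=0)
Line 3: ['a', 'system', 'glass'] (min_width=14, slack=5)
Line 4: ['version', 'any', 'tired'] (min_width=17, slack=2)
Line 5: ['end', 'to'] (min_width=6, slack=13)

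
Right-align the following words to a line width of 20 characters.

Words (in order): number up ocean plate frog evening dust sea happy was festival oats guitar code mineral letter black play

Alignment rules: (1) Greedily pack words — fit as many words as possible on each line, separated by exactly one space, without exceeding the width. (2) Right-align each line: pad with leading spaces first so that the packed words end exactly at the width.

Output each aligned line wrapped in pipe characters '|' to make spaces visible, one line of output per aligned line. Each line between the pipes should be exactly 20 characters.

Answer: |     number up ocean|
|  plate frog evening|
|  dust sea happy was|
|festival oats guitar|
| code mineral letter|
|          black play|

Derivation:
Line 1: ['number', 'up', 'ocean'] (min_width=15, slack=5)
Line 2: ['plate', 'frog', 'evening'] (min_width=18, slack=2)
Line 3: ['dust', 'sea', 'happy', 'was'] (min_width=18, slack=2)
Line 4: ['festival', 'oats', 'guitar'] (min_width=20, slack=0)
Line 5: ['code', 'mineral', 'letter'] (min_width=19, slack=1)
Line 6: ['black', 'play'] (min_width=10, slack=10)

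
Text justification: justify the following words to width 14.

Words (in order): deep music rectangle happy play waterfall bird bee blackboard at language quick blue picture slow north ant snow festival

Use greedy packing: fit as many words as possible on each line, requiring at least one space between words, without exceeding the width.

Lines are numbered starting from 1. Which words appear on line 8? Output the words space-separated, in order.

Answer: picture slow

Derivation:
Line 1: ['deep', 'music'] (min_width=10, slack=4)
Line 2: ['rectangle'] (min_width=9, slack=5)
Line 3: ['happy', 'play'] (min_width=10, slack=4)
Line 4: ['waterfall', 'bird'] (min_width=14, slack=0)
Line 5: ['bee', 'blackboard'] (min_width=14, slack=0)
Line 6: ['at', 'language'] (min_width=11, slack=3)
Line 7: ['quick', 'blue'] (min_width=10, slack=4)
Line 8: ['picture', 'slow'] (min_width=12, slack=2)
Line 9: ['north', 'ant', 'snow'] (min_width=14, slack=0)
Line 10: ['festival'] (min_width=8, slack=6)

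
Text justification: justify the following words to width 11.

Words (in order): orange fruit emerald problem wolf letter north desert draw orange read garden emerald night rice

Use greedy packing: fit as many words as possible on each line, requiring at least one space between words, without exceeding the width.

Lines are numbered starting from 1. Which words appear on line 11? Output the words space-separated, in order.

Line 1: ['orange'] (min_width=6, slack=5)
Line 2: ['fruit'] (min_width=5, slack=6)
Line 3: ['emerald'] (min_width=7, slack=4)
Line 4: ['problem'] (min_width=7, slack=4)
Line 5: ['wolf', 'letter'] (min_width=11, slack=0)
Line 6: ['north'] (min_width=5, slack=6)
Line 7: ['desert', 'draw'] (min_width=11, slack=0)
Line 8: ['orange', 'read'] (min_width=11, slack=0)
Line 9: ['garden'] (min_width=6, slack=5)
Line 10: ['emerald'] (min_width=7, slack=4)
Line 11: ['night', 'rice'] (min_width=10, slack=1)

Answer: night rice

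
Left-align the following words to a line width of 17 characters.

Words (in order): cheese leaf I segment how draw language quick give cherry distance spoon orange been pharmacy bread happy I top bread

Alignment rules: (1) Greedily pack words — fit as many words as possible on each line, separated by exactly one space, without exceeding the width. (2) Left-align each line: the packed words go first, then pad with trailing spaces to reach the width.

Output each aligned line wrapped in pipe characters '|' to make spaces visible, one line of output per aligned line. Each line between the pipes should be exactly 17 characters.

Line 1: ['cheese', 'leaf', 'I'] (min_width=13, slack=4)
Line 2: ['segment', 'how', 'draw'] (min_width=16, slack=1)
Line 3: ['language', 'quick'] (min_width=14, slack=3)
Line 4: ['give', 'cherry'] (min_width=11, slack=6)
Line 5: ['distance', 'spoon'] (min_width=14, slack=3)
Line 6: ['orange', 'been'] (min_width=11, slack=6)
Line 7: ['pharmacy', 'bread'] (min_width=14, slack=3)
Line 8: ['happy', 'I', 'top', 'bread'] (min_width=17, slack=0)

Answer: |cheese leaf I    |
|segment how draw |
|language quick   |
|give cherry      |
|distance spoon   |
|orange been      |
|pharmacy bread   |
|happy I top bread|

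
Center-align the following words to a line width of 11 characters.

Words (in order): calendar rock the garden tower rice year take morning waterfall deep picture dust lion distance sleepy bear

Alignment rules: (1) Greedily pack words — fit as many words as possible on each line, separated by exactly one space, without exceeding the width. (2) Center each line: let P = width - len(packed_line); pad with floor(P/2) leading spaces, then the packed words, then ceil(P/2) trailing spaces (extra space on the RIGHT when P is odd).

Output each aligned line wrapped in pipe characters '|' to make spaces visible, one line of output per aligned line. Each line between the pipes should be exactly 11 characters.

Line 1: ['calendar'] (min_width=8, slack=3)
Line 2: ['rock', 'the'] (min_width=8, slack=3)
Line 3: ['garden'] (min_width=6, slack=5)
Line 4: ['tower', 'rice'] (min_width=10, slack=1)
Line 5: ['year', 'take'] (min_width=9, slack=2)
Line 6: ['morning'] (min_width=7, slack=4)
Line 7: ['waterfall'] (min_width=9, slack=2)
Line 8: ['deep'] (min_width=4, slack=7)
Line 9: ['picture'] (min_width=7, slack=4)
Line 10: ['dust', 'lion'] (min_width=9, slack=2)
Line 11: ['distance'] (min_width=8, slack=3)
Line 12: ['sleepy', 'bear'] (min_width=11, slack=0)

Answer: | calendar  |
| rock the  |
|  garden   |
|tower rice |
| year take |
|  morning  |
| waterfall |
|   deep    |
|  picture  |
| dust lion |
| distance  |
|sleepy bear|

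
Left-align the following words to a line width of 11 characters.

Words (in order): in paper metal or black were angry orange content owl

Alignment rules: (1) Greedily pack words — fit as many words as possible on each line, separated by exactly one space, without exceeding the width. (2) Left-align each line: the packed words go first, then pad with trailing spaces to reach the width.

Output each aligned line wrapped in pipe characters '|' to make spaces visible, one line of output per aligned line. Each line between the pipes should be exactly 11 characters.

Line 1: ['in', 'paper'] (min_width=8, slack=3)
Line 2: ['metal', 'or'] (min_width=8, slack=3)
Line 3: ['black', 'were'] (min_width=10, slack=1)
Line 4: ['angry'] (min_width=5, slack=6)
Line 5: ['orange'] (min_width=6, slack=5)
Line 6: ['content', 'owl'] (min_width=11, slack=0)

Answer: |in paper   |
|metal or   |
|black were |
|angry      |
|orange     |
|content owl|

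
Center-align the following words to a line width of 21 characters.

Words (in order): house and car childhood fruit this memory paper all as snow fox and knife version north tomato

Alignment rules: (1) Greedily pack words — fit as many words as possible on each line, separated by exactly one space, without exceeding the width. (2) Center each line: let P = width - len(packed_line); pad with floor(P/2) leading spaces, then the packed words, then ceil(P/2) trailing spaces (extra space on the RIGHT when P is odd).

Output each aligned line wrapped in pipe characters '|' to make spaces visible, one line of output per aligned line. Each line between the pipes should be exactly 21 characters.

Line 1: ['house', 'and', 'car'] (min_width=13, slack=8)
Line 2: ['childhood', 'fruit', 'this'] (min_width=20, slack=1)
Line 3: ['memory', 'paper', 'all', 'as'] (min_width=19, slack=2)
Line 4: ['snow', 'fox', 'and', 'knife'] (min_width=18, slack=3)
Line 5: ['version', 'north', 'tomato'] (min_width=20, slack=1)

Answer: |    house and car    |
|childhood fruit this |
| memory paper all as |
| snow fox and knife  |
|version north tomato |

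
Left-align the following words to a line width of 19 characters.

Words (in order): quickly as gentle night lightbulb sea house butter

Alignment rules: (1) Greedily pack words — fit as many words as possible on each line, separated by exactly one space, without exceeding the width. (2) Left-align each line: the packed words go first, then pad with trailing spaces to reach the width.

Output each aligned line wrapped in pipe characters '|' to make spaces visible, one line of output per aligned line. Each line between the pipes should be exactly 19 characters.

Line 1: ['quickly', 'as', 'gentle'] (min_width=17, slack=2)
Line 2: ['night', 'lightbulb', 'sea'] (min_width=19, slack=0)
Line 3: ['house', 'butter'] (min_width=12, slack=7)

Answer: |quickly as gentle  |
|night lightbulb sea|
|house butter       |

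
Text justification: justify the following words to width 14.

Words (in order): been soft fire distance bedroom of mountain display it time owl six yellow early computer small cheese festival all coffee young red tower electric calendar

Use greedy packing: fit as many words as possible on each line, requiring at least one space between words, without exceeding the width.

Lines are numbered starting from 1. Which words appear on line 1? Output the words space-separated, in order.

Answer: been soft fire

Derivation:
Line 1: ['been', 'soft', 'fire'] (min_width=14, slack=0)
Line 2: ['distance'] (min_width=8, slack=6)
Line 3: ['bedroom', 'of'] (min_width=10, slack=4)
Line 4: ['mountain'] (min_width=8, slack=6)
Line 5: ['display', 'it'] (min_width=10, slack=4)
Line 6: ['time', 'owl', 'six'] (min_width=12, slack=2)
Line 7: ['yellow', 'early'] (min_width=12, slack=2)
Line 8: ['computer', 'small'] (min_width=14, slack=0)
Line 9: ['cheese'] (min_width=6, slack=8)
Line 10: ['festival', 'all'] (min_width=12, slack=2)
Line 11: ['coffee', 'young'] (min_width=12, slack=2)
Line 12: ['red', 'tower'] (min_width=9, slack=5)
Line 13: ['electric'] (min_width=8, slack=6)
Line 14: ['calendar'] (min_width=8, slack=6)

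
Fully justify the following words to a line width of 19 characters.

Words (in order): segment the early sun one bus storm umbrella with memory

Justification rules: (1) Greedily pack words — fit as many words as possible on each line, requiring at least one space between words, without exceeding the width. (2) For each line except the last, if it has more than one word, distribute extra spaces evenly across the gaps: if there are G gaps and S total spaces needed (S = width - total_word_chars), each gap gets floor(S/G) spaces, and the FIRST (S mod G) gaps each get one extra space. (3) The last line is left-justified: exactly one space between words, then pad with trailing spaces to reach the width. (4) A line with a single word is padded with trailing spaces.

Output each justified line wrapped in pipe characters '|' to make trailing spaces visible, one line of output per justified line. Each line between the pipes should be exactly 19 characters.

Answer: |segment  the  early|
|sun  one  bus storm|
|umbrella       with|
|memory             |

Derivation:
Line 1: ['segment', 'the', 'early'] (min_width=17, slack=2)
Line 2: ['sun', 'one', 'bus', 'storm'] (min_width=17, slack=2)
Line 3: ['umbrella', 'with'] (min_width=13, slack=6)
Line 4: ['memory'] (min_width=6, slack=13)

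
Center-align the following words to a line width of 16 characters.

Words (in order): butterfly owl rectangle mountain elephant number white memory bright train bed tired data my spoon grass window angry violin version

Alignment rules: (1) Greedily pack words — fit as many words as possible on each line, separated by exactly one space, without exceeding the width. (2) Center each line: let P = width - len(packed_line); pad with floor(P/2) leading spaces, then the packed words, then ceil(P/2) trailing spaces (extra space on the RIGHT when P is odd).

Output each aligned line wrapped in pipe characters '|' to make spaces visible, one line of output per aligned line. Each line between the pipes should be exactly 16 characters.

Line 1: ['butterfly', 'owl'] (min_width=13, slack=3)
Line 2: ['rectangle'] (min_width=9, slack=7)
Line 3: ['mountain'] (min_width=8, slack=8)
Line 4: ['elephant', 'number'] (min_width=15, slack=1)
Line 5: ['white', 'memory'] (min_width=12, slack=4)
Line 6: ['bright', 'train', 'bed'] (min_width=16, slack=0)
Line 7: ['tired', 'data', 'my'] (min_width=13, slack=3)
Line 8: ['spoon', 'grass'] (min_width=11, slack=5)
Line 9: ['window', 'angry'] (min_width=12, slack=4)
Line 10: ['violin', 'version'] (min_width=14, slack=2)

Answer: | butterfly owl  |
|   rectangle    |
|    mountain    |
|elephant number |
|  white memory  |
|bright train bed|
| tired data my  |
|  spoon grass   |
|  window angry  |
| violin version |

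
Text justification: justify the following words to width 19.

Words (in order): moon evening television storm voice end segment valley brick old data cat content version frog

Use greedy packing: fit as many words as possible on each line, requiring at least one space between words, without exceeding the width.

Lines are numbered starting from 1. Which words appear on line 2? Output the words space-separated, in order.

Answer: television storm

Derivation:
Line 1: ['moon', 'evening'] (min_width=12, slack=7)
Line 2: ['television', 'storm'] (min_width=16, slack=3)
Line 3: ['voice', 'end', 'segment'] (min_width=17, slack=2)
Line 4: ['valley', 'brick', 'old'] (min_width=16, slack=3)
Line 5: ['data', 'cat', 'content'] (min_width=16, slack=3)
Line 6: ['version', 'frog'] (min_width=12, slack=7)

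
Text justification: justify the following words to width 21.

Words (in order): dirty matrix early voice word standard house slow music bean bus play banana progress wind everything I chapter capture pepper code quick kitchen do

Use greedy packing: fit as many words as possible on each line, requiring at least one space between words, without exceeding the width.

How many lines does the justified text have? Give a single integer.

Answer: 8

Derivation:
Line 1: ['dirty', 'matrix', 'early'] (min_width=18, slack=3)
Line 2: ['voice', 'word', 'standard'] (min_width=19, slack=2)
Line 3: ['house', 'slow', 'music', 'bean'] (min_width=21, slack=0)
Line 4: ['bus', 'play', 'banana'] (min_width=15, slack=6)
Line 5: ['progress', 'wind'] (min_width=13, slack=8)
Line 6: ['everything', 'I', 'chapter'] (min_width=20, slack=1)
Line 7: ['capture', 'pepper', 'code'] (min_width=19, slack=2)
Line 8: ['quick', 'kitchen', 'do'] (min_width=16, slack=5)
Total lines: 8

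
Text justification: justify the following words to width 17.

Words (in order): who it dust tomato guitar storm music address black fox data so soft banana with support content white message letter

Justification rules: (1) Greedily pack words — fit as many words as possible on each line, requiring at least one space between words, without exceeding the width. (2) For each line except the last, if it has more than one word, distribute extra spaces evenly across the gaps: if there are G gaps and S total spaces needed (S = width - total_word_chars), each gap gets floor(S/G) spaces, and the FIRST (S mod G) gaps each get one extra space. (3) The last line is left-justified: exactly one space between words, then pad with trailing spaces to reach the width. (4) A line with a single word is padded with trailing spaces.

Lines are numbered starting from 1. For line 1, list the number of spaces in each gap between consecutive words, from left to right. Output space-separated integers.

Line 1: ['who', 'it', 'dust'] (min_width=11, slack=6)
Line 2: ['tomato', 'guitar'] (min_width=13, slack=4)
Line 3: ['storm', 'music'] (min_width=11, slack=6)
Line 4: ['address', 'black', 'fox'] (min_width=17, slack=0)
Line 5: ['data', 'so', 'soft'] (min_width=12, slack=5)
Line 6: ['banana', 'with'] (min_width=11, slack=6)
Line 7: ['support', 'content'] (min_width=15, slack=2)
Line 8: ['white', 'message'] (min_width=13, slack=4)
Line 9: ['letter'] (min_width=6, slack=11)

Answer: 4 4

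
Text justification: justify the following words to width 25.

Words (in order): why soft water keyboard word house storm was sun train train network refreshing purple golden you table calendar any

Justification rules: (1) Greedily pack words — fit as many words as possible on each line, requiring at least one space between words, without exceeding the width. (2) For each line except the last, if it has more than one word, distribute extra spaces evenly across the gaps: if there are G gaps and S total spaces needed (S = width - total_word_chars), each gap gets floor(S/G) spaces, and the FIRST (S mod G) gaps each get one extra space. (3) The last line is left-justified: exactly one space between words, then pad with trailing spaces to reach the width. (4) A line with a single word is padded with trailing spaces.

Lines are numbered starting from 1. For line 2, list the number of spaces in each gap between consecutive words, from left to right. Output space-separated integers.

Answer: 2 1 1 1

Derivation:
Line 1: ['why', 'soft', 'water', 'keyboard'] (min_width=23, slack=2)
Line 2: ['word', 'house', 'storm', 'was', 'sun'] (min_width=24, slack=1)
Line 3: ['train', 'train', 'network'] (min_width=19, slack=6)
Line 4: ['refreshing', 'purple', 'golden'] (min_width=24, slack=1)
Line 5: ['you', 'table', 'calendar', 'any'] (min_width=22, slack=3)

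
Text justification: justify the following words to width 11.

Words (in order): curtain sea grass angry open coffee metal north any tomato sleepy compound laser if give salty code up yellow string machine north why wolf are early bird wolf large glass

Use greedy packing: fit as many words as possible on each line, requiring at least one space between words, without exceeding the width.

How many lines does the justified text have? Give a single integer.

Line 1: ['curtain', 'sea'] (min_width=11, slack=0)
Line 2: ['grass', 'angry'] (min_width=11, slack=0)
Line 3: ['open', 'coffee'] (min_width=11, slack=0)
Line 4: ['metal', 'north'] (min_width=11, slack=0)
Line 5: ['any', 'tomato'] (min_width=10, slack=1)
Line 6: ['sleepy'] (min_width=6, slack=5)
Line 7: ['compound'] (min_width=8, slack=3)
Line 8: ['laser', 'if'] (min_width=8, slack=3)
Line 9: ['give', 'salty'] (min_width=10, slack=1)
Line 10: ['code', 'up'] (min_width=7, slack=4)
Line 11: ['yellow'] (min_width=6, slack=5)
Line 12: ['string'] (min_width=6, slack=5)
Line 13: ['machine'] (min_width=7, slack=4)
Line 14: ['north', 'why'] (min_width=9, slack=2)
Line 15: ['wolf', 'are'] (min_width=8, slack=3)
Line 16: ['early', 'bird'] (min_width=10, slack=1)
Line 17: ['wolf', 'large'] (min_width=10, slack=1)
Line 18: ['glass'] (min_width=5, slack=6)
Total lines: 18

Answer: 18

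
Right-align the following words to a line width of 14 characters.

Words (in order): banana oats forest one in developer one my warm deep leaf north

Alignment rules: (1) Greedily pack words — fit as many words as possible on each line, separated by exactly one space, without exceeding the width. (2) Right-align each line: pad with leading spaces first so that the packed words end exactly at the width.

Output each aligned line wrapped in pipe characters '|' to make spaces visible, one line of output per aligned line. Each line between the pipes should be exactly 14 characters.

Line 1: ['banana', 'oats'] (min_width=11, slack=3)
Line 2: ['forest', 'one', 'in'] (min_width=13, slack=1)
Line 3: ['developer', 'one'] (min_width=13, slack=1)
Line 4: ['my', 'warm', 'deep'] (min_width=12, slack=2)
Line 5: ['leaf', 'north'] (min_width=10, slack=4)

Answer: |   banana oats|
| forest one in|
| developer one|
|  my warm deep|
|    leaf north|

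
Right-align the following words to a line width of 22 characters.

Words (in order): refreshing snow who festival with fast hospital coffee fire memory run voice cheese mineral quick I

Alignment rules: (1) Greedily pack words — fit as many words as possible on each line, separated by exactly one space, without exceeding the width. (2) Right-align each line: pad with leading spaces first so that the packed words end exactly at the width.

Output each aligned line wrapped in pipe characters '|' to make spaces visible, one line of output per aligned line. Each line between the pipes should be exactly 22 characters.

Answer: |   refreshing snow who|
|    festival with fast|
|  hospital coffee fire|
|      memory run voice|
|cheese mineral quick I|

Derivation:
Line 1: ['refreshing', 'snow', 'who'] (min_width=19, slack=3)
Line 2: ['festival', 'with', 'fast'] (min_width=18, slack=4)
Line 3: ['hospital', 'coffee', 'fire'] (min_width=20, slack=2)
Line 4: ['memory', 'run', 'voice'] (min_width=16, slack=6)
Line 5: ['cheese', 'mineral', 'quick', 'I'] (min_width=22, slack=0)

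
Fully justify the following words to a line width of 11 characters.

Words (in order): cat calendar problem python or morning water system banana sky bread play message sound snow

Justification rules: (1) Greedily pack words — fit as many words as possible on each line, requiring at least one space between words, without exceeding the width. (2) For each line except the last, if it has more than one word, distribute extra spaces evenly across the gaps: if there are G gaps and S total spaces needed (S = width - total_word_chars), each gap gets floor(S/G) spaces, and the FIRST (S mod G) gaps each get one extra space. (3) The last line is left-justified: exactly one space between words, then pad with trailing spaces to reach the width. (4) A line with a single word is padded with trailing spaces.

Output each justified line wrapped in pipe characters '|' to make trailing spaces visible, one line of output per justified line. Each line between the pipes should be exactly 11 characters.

Answer: |cat        |
|calendar   |
|problem    |
|python   or|
|morning    |
|water      |
|system     |
|banana  sky|
|bread  play|
|message    |
|sound snow |

Derivation:
Line 1: ['cat'] (min_width=3, slack=8)
Line 2: ['calendar'] (min_width=8, slack=3)
Line 3: ['problem'] (min_width=7, slack=4)
Line 4: ['python', 'or'] (min_width=9, slack=2)
Line 5: ['morning'] (min_width=7, slack=4)
Line 6: ['water'] (min_width=5, slack=6)
Line 7: ['system'] (min_width=6, slack=5)
Line 8: ['banana', 'sky'] (min_width=10, slack=1)
Line 9: ['bread', 'play'] (min_width=10, slack=1)
Line 10: ['message'] (min_width=7, slack=4)
Line 11: ['sound', 'snow'] (min_width=10, slack=1)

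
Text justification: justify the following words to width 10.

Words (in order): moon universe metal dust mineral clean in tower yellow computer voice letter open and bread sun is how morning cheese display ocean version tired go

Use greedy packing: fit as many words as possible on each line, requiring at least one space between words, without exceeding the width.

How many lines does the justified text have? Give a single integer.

Line 1: ['moon'] (min_width=4, slack=6)
Line 2: ['universe'] (min_width=8, slack=2)
Line 3: ['metal', 'dust'] (min_width=10, slack=0)
Line 4: ['mineral'] (min_width=7, slack=3)
Line 5: ['clean', 'in'] (min_width=8, slack=2)
Line 6: ['tower'] (min_width=5, slack=5)
Line 7: ['yellow'] (min_width=6, slack=4)
Line 8: ['computer'] (min_width=8, slack=2)
Line 9: ['voice'] (min_width=5, slack=5)
Line 10: ['letter'] (min_width=6, slack=4)
Line 11: ['open', 'and'] (min_width=8, slack=2)
Line 12: ['bread', 'sun'] (min_width=9, slack=1)
Line 13: ['is', 'how'] (min_width=6, slack=4)
Line 14: ['morning'] (min_width=7, slack=3)
Line 15: ['cheese'] (min_width=6, slack=4)
Line 16: ['display'] (min_width=7, slack=3)
Line 17: ['ocean'] (min_width=5, slack=5)
Line 18: ['version'] (min_width=7, slack=3)
Line 19: ['tired', 'go'] (min_width=8, slack=2)
Total lines: 19

Answer: 19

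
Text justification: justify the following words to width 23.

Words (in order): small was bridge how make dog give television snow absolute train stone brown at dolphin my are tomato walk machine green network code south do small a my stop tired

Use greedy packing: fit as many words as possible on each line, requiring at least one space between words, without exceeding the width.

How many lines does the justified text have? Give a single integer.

Answer: 9

Derivation:
Line 1: ['small', 'was', 'bridge', 'how'] (min_width=20, slack=3)
Line 2: ['make', 'dog', 'give'] (min_width=13, slack=10)
Line 3: ['television', 'snow'] (min_width=15, slack=8)
Line 4: ['absolute', 'train', 'stone'] (min_width=20, slack=3)
Line 5: ['brown', 'at', 'dolphin', 'my', 'are'] (min_width=23, slack=0)
Line 6: ['tomato', 'walk', 'machine'] (min_width=19, slack=4)
Line 7: ['green', 'network', 'code'] (min_width=18, slack=5)
Line 8: ['south', 'do', 'small', 'a', 'my'] (min_width=19, slack=4)
Line 9: ['stop', 'tired'] (min_width=10, slack=13)
Total lines: 9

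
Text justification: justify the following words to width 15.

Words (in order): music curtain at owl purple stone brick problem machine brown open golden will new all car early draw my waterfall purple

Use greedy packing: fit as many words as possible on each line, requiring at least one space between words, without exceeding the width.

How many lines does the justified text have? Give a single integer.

Line 1: ['music', 'curtain'] (min_width=13, slack=2)
Line 2: ['at', 'owl', 'purple'] (min_width=13, slack=2)
Line 3: ['stone', 'brick'] (min_width=11, slack=4)
Line 4: ['problem', 'machine'] (min_width=15, slack=0)
Line 5: ['brown', 'open'] (min_width=10, slack=5)
Line 6: ['golden', 'will', 'new'] (min_width=15, slack=0)
Line 7: ['all', 'car', 'early'] (min_width=13, slack=2)
Line 8: ['draw', 'my'] (min_width=7, slack=8)
Line 9: ['waterfall'] (min_width=9, slack=6)
Line 10: ['purple'] (min_width=6, slack=9)
Total lines: 10

Answer: 10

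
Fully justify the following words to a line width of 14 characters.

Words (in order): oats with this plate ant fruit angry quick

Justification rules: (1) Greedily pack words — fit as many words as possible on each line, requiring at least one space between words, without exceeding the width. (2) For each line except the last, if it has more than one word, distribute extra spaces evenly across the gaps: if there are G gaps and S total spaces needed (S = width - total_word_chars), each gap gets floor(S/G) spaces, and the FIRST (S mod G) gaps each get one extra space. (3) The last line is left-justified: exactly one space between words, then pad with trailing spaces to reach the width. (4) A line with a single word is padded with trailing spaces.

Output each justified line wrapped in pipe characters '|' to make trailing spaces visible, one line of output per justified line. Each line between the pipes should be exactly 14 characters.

Answer: |oats with this|
|plate      ant|
|fruit    angry|
|quick         |

Derivation:
Line 1: ['oats', 'with', 'this'] (min_width=14, slack=0)
Line 2: ['plate', 'ant'] (min_width=9, slack=5)
Line 3: ['fruit', 'angry'] (min_width=11, slack=3)
Line 4: ['quick'] (min_width=5, slack=9)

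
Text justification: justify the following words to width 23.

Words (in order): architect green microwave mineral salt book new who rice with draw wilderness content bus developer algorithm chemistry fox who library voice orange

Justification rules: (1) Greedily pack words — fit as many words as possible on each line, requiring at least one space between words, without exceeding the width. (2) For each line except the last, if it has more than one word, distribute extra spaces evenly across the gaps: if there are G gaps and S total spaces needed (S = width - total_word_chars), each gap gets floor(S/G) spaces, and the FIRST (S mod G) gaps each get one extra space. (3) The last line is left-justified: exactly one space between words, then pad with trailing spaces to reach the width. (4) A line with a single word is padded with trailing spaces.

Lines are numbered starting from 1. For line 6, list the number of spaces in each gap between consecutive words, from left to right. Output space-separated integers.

Answer: 4 4

Derivation:
Line 1: ['architect', 'green'] (min_width=15, slack=8)
Line 2: ['microwave', 'mineral', 'salt'] (min_width=22, slack=1)
Line 3: ['book', 'new', 'who', 'rice', 'with'] (min_width=22, slack=1)
Line 4: ['draw', 'wilderness', 'content'] (min_width=23, slack=0)
Line 5: ['bus', 'developer', 'algorithm'] (min_width=23, slack=0)
Line 6: ['chemistry', 'fox', 'who'] (min_width=17, slack=6)
Line 7: ['library', 'voice', 'orange'] (min_width=20, slack=3)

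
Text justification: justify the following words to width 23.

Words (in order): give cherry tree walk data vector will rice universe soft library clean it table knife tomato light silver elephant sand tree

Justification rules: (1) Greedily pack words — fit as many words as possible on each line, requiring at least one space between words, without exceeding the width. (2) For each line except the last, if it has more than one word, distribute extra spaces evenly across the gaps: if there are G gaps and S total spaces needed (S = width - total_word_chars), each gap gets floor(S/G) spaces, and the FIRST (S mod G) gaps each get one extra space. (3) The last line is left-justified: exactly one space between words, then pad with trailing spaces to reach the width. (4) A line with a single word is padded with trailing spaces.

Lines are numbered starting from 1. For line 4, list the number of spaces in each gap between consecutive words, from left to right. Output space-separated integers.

Line 1: ['give', 'cherry', 'tree', 'walk'] (min_width=21, slack=2)
Line 2: ['data', 'vector', 'will', 'rice'] (min_width=21, slack=2)
Line 3: ['universe', 'soft', 'library'] (min_width=21, slack=2)
Line 4: ['clean', 'it', 'table', 'knife'] (min_width=20, slack=3)
Line 5: ['tomato', 'light', 'silver'] (min_width=19, slack=4)
Line 6: ['elephant', 'sand', 'tree'] (min_width=18, slack=5)

Answer: 2 2 2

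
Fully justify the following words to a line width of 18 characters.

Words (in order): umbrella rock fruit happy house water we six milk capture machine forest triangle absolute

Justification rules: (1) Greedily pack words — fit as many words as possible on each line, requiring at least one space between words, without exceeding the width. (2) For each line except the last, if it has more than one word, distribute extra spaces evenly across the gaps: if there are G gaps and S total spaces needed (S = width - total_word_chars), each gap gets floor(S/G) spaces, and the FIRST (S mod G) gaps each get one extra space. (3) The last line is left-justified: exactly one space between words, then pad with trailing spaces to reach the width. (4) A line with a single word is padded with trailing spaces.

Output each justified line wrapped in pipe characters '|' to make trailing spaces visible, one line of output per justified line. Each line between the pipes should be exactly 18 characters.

Line 1: ['umbrella', 'rock'] (min_width=13, slack=5)
Line 2: ['fruit', 'happy', 'house'] (min_width=17, slack=1)
Line 3: ['water', 'we', 'six', 'milk'] (min_width=17, slack=1)
Line 4: ['capture', 'machine'] (min_width=15, slack=3)
Line 5: ['forest', 'triangle'] (min_width=15, slack=3)
Line 6: ['absolute'] (min_width=8, slack=10)

Answer: |umbrella      rock|
|fruit  happy house|
|water  we six milk|
|capture    machine|
|forest    triangle|
|absolute          |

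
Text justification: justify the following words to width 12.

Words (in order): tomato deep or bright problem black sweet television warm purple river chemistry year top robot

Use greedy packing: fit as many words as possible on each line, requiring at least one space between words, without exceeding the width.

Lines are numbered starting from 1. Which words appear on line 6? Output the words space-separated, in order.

Line 1: ['tomato', 'deep'] (min_width=11, slack=1)
Line 2: ['or', 'bright'] (min_width=9, slack=3)
Line 3: ['problem'] (min_width=7, slack=5)
Line 4: ['black', 'sweet'] (min_width=11, slack=1)
Line 5: ['television'] (min_width=10, slack=2)
Line 6: ['warm', 'purple'] (min_width=11, slack=1)
Line 7: ['river'] (min_width=5, slack=7)
Line 8: ['chemistry'] (min_width=9, slack=3)
Line 9: ['year', 'top'] (min_width=8, slack=4)
Line 10: ['robot'] (min_width=5, slack=7)

Answer: warm purple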